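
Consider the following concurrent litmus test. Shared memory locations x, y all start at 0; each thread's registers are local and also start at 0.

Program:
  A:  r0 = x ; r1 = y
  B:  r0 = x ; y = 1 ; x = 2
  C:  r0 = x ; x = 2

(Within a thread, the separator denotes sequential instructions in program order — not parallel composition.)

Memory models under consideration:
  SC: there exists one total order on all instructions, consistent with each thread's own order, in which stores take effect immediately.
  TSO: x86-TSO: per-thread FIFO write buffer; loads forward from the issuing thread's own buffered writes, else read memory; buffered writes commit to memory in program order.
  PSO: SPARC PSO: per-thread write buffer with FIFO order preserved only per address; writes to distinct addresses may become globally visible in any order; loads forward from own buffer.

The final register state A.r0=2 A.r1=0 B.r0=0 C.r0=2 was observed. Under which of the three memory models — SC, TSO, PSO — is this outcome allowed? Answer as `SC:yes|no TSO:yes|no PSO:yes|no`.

SC:no TSO:no PSO:yes

outcome vector order: (A.r0,A.r1,B.r0,C.r0)
[SC] allowed = {0/0/0/0, 0/0/0/2, 0/0/2/0, 0/1/0/0, 0/1/0/2, 0/1/2/0, 2/0/0/0, 2/0/2/0, 2/1/0/0, 2/1/0/2, 2/1/2/0}
[TSO] allowed = {0/0/0/0, 0/0/0/2, 0/0/2/0, 0/1/0/0, 0/1/0/2, 0/1/2/0, 2/0/0/0, 2/0/2/0, 2/1/0/0, 2/1/0/2, 2/1/2/0}
[PSO] allowed = {0/0/0/0, 0/0/0/2, 0/0/2/0, 0/1/0/0, 0/1/0/2, 0/1/2/0, 2/0/0/0, 2/0/0/2, 2/0/2/0, 2/1/0/0, 2/1/0/2, 2/1/2/0}
target 2/0/0/2 ∈ {PSO}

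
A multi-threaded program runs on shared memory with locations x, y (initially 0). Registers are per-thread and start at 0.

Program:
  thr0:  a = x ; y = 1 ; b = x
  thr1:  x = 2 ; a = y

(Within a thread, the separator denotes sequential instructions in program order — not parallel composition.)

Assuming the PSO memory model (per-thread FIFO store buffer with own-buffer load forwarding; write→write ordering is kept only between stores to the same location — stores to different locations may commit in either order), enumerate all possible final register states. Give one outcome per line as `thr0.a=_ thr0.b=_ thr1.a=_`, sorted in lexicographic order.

outcome vector order: (thr0.a,thr0.b,thr1.a)
|PSO outcomes| = 6

thr0.a=0 thr0.b=0 thr1.a=0
thr0.a=0 thr0.b=0 thr1.a=1
thr0.a=0 thr0.b=2 thr1.a=0
thr0.a=0 thr0.b=2 thr1.a=1
thr0.a=2 thr0.b=2 thr1.a=0
thr0.a=2 thr0.b=2 thr1.a=1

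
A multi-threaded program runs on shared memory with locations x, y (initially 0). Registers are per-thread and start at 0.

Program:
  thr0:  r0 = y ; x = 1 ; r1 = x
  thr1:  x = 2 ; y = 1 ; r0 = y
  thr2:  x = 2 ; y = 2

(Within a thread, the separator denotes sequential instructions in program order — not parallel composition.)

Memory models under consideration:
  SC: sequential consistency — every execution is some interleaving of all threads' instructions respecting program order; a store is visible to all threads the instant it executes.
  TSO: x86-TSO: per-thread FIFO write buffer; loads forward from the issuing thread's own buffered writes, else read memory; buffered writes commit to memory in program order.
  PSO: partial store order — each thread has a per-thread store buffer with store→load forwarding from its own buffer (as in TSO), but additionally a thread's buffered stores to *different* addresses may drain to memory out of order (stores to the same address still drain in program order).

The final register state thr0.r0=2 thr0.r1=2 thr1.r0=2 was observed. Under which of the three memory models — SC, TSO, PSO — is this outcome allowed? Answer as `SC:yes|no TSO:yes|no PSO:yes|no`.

SC:no TSO:no PSO:yes

outcome vector order: (thr0.r0,thr0.r1,thr1.r0)
SC (11): 011, 012, 021, 022, 111, 112, 121, 122, 211, 212, 221
TSO (11): 011, 012, 021, 022, 111, 112, 121, 122, 211, 212, 221
PSO (12): 011, 012, 021, 022, 111, 112, 121, 122, 211, 212, 221, 222
target 222 ∈ {PSO}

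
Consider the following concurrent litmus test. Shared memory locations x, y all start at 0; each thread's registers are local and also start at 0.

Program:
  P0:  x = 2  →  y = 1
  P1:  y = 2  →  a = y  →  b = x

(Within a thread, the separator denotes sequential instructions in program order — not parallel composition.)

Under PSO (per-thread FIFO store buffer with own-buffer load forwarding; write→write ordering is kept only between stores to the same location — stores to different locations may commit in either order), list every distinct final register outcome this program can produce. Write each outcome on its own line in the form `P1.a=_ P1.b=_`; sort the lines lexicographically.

P1.a=1 P1.b=0
P1.a=1 P1.b=2
P1.a=2 P1.b=0
P1.a=2 P1.b=2

outcome vector order: (P1.a,P1.b)
|PSO outcomes| = 4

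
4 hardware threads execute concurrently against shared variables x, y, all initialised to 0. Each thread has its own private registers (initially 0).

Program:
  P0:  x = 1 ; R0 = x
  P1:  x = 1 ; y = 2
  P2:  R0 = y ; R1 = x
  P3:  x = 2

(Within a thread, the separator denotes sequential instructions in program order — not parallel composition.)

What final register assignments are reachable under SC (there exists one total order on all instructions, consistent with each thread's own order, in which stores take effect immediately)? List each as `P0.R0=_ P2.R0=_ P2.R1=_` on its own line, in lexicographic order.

P0.R0=1 P2.R0=0 P2.R1=0
P0.R0=1 P2.R0=0 P2.R1=1
P0.R0=1 P2.R0=0 P2.R1=2
P0.R0=1 P2.R0=2 P2.R1=1
P0.R0=1 P2.R0=2 P2.R1=2
P0.R0=2 P2.R0=0 P2.R1=0
P0.R0=2 P2.R0=0 P2.R1=1
P0.R0=2 P2.R0=0 P2.R1=2
P0.R0=2 P2.R0=2 P2.R1=1
P0.R0=2 P2.R0=2 P2.R1=2

outcome vector order: (P0.R0,P2.R0,P2.R1)
|SC outcomes| = 10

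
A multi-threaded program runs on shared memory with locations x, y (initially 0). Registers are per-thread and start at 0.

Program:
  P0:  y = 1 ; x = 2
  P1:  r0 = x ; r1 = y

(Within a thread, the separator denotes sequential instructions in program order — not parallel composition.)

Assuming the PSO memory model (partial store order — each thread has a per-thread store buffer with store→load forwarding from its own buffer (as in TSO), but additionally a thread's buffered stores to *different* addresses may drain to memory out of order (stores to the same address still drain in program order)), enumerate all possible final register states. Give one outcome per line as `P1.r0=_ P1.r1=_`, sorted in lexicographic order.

outcome vector order: (P1.r0,P1.r1)
|PSO outcomes| = 4

P1.r0=0 P1.r1=0
P1.r0=0 P1.r1=1
P1.r0=2 P1.r1=0
P1.r0=2 P1.r1=1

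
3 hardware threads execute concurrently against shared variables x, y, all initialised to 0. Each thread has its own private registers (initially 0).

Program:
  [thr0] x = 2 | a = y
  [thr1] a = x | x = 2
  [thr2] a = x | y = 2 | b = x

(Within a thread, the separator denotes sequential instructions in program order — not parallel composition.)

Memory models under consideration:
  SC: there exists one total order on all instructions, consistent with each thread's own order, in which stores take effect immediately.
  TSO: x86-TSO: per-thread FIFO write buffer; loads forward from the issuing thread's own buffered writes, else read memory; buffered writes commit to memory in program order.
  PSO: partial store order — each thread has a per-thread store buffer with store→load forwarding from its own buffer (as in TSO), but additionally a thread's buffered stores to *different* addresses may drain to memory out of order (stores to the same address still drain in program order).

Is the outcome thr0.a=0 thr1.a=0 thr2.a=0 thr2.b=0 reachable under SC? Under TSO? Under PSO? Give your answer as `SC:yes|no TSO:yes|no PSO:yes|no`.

outcome vector order: (thr0.a,thr1.a,thr2.a,thr2.b)
SC: 10 outcomes — {0002, 0022, 0202, 0222, 2000, 2002, 2022, 2200, 2202, 2222}
TSO: 12 outcomes — {0000, 0002, 0022, 0200, 0202, 0222, 2000, 2002, 2022, 2200, 2202, 2222}
PSO: 12 outcomes — {0000, 0002, 0022, 0200, 0202, 0222, 2000, 2002, 2022, 2200, 2202, 2222}
target 0000 ∈ {TSO,PSO}

SC:no TSO:yes PSO:yes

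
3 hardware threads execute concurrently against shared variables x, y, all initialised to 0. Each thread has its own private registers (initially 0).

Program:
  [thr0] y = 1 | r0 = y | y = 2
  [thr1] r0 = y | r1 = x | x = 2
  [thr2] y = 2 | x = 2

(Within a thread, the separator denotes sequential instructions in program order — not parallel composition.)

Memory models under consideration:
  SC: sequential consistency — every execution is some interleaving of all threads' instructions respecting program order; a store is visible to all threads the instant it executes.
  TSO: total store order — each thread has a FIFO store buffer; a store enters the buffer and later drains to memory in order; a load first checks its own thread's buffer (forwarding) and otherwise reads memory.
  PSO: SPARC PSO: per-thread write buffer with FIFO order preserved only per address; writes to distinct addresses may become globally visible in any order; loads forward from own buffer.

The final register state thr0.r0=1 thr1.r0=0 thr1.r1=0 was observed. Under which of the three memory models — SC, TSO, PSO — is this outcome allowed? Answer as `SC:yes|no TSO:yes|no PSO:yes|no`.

SC:yes TSO:yes PSO:yes

outcome vector order: (thr0.r0,thr1.r0,thr1.r1)
SC: 12 outcomes — {(1,0,0); (1,0,2); (1,1,0); (1,1,2); (1,2,0); (1,2,2); (2,0,0); (2,0,2); (2,1,0); (2,1,2); (2,2,0); (2,2,2)}
TSO: 12 outcomes — {(1,0,0); (1,0,2); (1,1,0); (1,1,2); (1,2,0); (1,2,2); (2,0,0); (2,0,2); (2,1,0); (2,1,2); (2,2,0); (2,2,2)}
PSO: 12 outcomes — {(1,0,0); (1,0,2); (1,1,0); (1,1,2); (1,2,0); (1,2,2); (2,0,0); (2,0,2); (2,1,0); (2,1,2); (2,2,0); (2,2,2)}
target (1,0,0) ∈ {SC,TSO,PSO}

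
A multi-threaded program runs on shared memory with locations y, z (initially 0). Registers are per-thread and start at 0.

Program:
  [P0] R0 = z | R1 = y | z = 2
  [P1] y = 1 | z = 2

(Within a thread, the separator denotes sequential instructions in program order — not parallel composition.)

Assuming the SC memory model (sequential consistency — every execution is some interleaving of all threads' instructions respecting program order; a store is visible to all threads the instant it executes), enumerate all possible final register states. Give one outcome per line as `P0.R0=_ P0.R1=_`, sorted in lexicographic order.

P0.R0=0 P0.R1=0
P0.R0=0 P0.R1=1
P0.R0=2 P0.R1=1

outcome vector order: (P0.R0,P0.R1)
|SC outcomes| = 3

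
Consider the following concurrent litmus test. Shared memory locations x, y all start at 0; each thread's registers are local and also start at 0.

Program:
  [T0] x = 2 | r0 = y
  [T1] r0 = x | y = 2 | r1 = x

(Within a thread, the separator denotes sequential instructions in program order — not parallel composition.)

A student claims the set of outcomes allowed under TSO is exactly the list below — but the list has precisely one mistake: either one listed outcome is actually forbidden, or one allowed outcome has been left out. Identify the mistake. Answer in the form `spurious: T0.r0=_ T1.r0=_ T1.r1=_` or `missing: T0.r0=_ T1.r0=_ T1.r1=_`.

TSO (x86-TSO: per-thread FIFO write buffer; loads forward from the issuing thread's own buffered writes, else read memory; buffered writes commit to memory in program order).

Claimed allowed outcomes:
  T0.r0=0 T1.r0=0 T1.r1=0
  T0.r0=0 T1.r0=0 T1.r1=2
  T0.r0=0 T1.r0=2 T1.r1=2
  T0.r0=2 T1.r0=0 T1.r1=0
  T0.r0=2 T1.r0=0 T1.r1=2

outcome vector order: (T0.r0,T1.r0,T1.r1)
TSO: 6 outcomes — {000 002 022 200 202 222}
TSO∖claimed = {222}

missing: T0.r0=2 T1.r0=2 T1.r1=2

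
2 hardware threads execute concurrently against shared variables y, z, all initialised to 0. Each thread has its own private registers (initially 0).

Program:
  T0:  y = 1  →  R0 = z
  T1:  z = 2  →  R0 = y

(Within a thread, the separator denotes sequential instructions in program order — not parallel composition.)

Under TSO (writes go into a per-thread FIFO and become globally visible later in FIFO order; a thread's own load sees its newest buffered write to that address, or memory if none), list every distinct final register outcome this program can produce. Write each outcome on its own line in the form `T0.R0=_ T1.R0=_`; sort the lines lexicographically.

T0.R0=0 T1.R0=0
T0.R0=0 T1.R0=1
T0.R0=2 T1.R0=0
T0.R0=2 T1.R0=1

outcome vector order: (T0.R0,T1.R0)
|TSO outcomes| = 4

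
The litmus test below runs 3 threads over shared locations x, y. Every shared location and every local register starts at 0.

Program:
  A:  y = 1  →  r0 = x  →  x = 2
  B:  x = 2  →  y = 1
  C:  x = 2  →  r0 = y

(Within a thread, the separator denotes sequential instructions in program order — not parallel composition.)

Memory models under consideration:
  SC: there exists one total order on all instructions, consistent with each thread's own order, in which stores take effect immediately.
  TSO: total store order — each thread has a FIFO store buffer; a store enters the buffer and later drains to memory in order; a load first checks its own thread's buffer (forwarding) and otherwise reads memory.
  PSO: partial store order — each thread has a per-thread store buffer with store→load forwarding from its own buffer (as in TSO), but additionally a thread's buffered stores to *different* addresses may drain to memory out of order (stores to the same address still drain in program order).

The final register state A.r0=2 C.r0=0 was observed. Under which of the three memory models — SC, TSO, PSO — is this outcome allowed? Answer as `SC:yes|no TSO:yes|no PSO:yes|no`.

outcome vector order: (A.r0,C.r0)
SC (3): 0/1; 2/0; 2/1
TSO (4): 0/0; 0/1; 2/0; 2/1
PSO (4): 0/0; 0/1; 2/0; 2/1
target 2/0 ∈ {SC,TSO,PSO}

SC:yes TSO:yes PSO:yes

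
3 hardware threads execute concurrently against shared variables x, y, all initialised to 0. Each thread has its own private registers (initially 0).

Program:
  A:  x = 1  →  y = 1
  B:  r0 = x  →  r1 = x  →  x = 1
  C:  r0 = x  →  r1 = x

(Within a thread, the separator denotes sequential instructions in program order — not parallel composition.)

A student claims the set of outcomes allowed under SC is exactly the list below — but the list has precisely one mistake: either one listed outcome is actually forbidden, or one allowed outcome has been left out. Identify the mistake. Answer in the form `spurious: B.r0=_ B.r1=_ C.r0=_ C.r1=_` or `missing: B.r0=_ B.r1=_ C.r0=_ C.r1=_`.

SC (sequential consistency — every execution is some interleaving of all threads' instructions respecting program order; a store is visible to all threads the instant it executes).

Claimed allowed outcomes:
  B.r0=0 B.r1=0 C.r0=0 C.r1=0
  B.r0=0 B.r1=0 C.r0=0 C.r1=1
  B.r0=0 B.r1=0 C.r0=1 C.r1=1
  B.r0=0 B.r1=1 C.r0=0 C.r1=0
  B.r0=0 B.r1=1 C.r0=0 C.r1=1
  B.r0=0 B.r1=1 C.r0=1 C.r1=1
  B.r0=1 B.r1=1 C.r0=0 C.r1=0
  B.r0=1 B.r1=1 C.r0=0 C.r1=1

outcome vector order: (B.r0,B.r1,C.r0,C.r1)
SC (9): 0000 0001 0011 0100 0101 0111 1100 1101 1111
SC∖claimed = {1111}

missing: B.r0=1 B.r1=1 C.r0=1 C.r1=1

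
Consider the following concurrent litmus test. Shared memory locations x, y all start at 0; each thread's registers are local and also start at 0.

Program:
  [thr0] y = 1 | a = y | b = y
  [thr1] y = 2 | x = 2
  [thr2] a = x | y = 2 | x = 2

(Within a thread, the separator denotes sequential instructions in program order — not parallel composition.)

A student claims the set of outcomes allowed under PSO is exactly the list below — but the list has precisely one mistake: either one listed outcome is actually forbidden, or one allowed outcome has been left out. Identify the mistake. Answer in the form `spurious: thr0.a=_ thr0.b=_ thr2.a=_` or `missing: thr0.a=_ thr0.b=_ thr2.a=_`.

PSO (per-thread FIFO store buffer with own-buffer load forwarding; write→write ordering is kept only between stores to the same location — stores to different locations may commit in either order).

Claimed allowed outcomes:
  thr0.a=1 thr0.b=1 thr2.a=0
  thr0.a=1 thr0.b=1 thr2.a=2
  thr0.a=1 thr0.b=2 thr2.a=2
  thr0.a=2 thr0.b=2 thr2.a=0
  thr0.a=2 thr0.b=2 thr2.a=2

outcome vector order: (thr0.a,thr0.b,thr2.a)
[PSO] allowed = {(1,1,0), (1,1,2), (1,2,0), (1,2,2), (2,2,0), (2,2,2)}
PSO∖claimed = {(1,2,0)}

missing: thr0.a=1 thr0.b=2 thr2.a=0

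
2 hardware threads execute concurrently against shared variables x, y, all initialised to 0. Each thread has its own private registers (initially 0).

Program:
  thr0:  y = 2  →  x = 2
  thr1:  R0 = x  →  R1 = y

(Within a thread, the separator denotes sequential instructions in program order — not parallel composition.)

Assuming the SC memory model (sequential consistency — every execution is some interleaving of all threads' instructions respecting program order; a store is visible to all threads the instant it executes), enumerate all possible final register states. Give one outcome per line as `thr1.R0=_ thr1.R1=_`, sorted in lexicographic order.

thr1.R0=0 thr1.R1=0
thr1.R0=0 thr1.R1=2
thr1.R0=2 thr1.R1=2

outcome vector order: (thr1.R0,thr1.R1)
|SC outcomes| = 3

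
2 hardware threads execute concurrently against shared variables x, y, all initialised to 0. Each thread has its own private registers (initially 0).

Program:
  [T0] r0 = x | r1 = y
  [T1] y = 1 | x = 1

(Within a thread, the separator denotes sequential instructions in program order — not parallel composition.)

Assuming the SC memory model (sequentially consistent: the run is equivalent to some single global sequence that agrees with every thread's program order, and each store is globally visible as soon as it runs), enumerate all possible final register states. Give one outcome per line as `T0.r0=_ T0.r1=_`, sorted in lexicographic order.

outcome vector order: (T0.r0,T0.r1)
|SC outcomes| = 3

T0.r0=0 T0.r1=0
T0.r0=0 T0.r1=1
T0.r0=1 T0.r1=1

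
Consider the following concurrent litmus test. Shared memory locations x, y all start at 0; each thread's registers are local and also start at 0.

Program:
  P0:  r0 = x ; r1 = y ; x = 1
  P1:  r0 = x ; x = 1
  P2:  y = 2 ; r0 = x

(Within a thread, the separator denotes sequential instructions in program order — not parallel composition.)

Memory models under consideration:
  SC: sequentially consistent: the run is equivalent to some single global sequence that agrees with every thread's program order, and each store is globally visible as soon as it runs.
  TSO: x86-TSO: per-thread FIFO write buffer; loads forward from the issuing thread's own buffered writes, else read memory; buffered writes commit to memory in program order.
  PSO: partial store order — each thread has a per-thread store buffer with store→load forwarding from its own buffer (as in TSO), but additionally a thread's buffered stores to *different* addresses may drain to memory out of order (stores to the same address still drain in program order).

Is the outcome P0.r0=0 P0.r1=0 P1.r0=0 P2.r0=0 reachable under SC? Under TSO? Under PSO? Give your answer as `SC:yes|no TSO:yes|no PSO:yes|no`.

outcome vector order: (P0.r0,P0.r1,P1.r0,P2.r0)
under SC → (0,0,0,0), (0,0,0,1), (0,0,1,0), (0,0,1,1), (0,2,0,0), (0,2,0,1), (0,2,1,0), (0,2,1,1), (1,0,0,1), (1,2,0,0), (1,2,0,1)
under TSO → (0,0,0,0), (0,0,0,1), (0,0,1,0), (0,0,1,1), (0,2,0,0), (0,2,0,1), (0,2,1,0), (0,2,1,1), (1,0,0,0), (1,0,0,1), (1,2,0,0), (1,2,0,1)
under PSO → (0,0,0,0), (0,0,0,1), (0,0,1,0), (0,0,1,1), (0,2,0,0), (0,2,0,1), (0,2,1,0), (0,2,1,1), (1,0,0,0), (1,0,0,1), (1,2,0,0), (1,2,0,1)
target (0,0,0,0) ∈ {SC,TSO,PSO}

SC:yes TSO:yes PSO:yes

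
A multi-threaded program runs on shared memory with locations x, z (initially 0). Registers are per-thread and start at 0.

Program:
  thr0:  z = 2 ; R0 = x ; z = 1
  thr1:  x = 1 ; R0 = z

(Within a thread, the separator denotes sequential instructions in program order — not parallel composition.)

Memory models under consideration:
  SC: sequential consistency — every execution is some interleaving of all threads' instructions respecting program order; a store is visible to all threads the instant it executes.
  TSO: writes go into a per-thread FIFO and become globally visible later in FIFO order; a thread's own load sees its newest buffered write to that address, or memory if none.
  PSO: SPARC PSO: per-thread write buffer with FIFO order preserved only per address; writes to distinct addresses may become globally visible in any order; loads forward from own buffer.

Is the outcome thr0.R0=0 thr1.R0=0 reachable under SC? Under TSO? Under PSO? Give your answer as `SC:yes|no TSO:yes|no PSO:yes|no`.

SC:no TSO:yes PSO:yes

outcome vector order: (thr0.R0,thr1.R0)
under SC → <0 1>, <0 2>, <1 0>, <1 1>, <1 2>
under TSO → <0 0>, <0 1>, <0 2>, <1 0>, <1 1>, <1 2>
under PSO → <0 0>, <0 1>, <0 2>, <1 0>, <1 1>, <1 2>
target <0 0> ∈ {TSO,PSO}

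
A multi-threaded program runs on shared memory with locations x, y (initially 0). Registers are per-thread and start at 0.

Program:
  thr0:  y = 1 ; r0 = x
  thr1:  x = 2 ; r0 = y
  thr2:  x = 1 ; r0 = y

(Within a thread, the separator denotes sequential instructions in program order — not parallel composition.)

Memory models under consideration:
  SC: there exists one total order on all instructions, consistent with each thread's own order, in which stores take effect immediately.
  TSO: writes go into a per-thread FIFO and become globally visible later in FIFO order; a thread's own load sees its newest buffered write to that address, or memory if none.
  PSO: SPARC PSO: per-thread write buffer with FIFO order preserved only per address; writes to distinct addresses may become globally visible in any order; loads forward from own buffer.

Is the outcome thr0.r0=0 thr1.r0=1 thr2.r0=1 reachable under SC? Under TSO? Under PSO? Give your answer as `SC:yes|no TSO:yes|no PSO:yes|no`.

SC:yes TSO:yes PSO:yes

outcome vector order: (thr0.r0,thr1.r0,thr2.r0)
under SC → 0/1/1; 1/0/0; 1/0/1; 1/1/0; 1/1/1; 2/0/0; 2/0/1; 2/1/0; 2/1/1
under TSO → 0/0/0; 0/0/1; 0/1/0; 0/1/1; 1/0/0; 1/0/1; 1/1/0; 1/1/1; 2/0/0; 2/0/1; 2/1/0; 2/1/1
under PSO → 0/0/0; 0/0/1; 0/1/0; 0/1/1; 1/0/0; 1/0/1; 1/1/0; 1/1/1; 2/0/0; 2/0/1; 2/1/0; 2/1/1
target 0/1/1 ∈ {SC,TSO,PSO}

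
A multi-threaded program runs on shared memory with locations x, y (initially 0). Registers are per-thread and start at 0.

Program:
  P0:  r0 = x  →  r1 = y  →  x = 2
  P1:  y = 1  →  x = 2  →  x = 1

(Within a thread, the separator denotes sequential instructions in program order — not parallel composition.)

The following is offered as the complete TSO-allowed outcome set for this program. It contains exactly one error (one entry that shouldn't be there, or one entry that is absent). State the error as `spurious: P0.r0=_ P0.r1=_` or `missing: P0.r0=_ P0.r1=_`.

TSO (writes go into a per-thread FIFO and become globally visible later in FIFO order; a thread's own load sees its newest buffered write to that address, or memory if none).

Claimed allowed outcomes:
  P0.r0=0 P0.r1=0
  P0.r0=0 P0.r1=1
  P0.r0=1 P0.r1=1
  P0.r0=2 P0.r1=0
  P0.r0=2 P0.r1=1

spurious: P0.r0=2 P0.r1=0

outcome vector order: (P0.r0,P0.r1)
[TSO] allowed = {(0,0), (0,1), (1,1), (2,1)}
claimed∖TSO = {(2,0)}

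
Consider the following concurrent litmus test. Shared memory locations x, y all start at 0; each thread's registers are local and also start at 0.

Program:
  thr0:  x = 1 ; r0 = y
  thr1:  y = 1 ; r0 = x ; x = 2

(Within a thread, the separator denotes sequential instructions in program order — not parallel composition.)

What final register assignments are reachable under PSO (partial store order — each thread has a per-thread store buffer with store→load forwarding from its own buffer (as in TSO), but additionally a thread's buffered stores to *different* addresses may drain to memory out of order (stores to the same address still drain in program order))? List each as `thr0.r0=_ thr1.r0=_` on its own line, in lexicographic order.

thr0.r0=0 thr1.r0=0
thr0.r0=0 thr1.r0=1
thr0.r0=1 thr1.r0=0
thr0.r0=1 thr1.r0=1

outcome vector order: (thr0.r0,thr1.r0)
|PSO outcomes| = 4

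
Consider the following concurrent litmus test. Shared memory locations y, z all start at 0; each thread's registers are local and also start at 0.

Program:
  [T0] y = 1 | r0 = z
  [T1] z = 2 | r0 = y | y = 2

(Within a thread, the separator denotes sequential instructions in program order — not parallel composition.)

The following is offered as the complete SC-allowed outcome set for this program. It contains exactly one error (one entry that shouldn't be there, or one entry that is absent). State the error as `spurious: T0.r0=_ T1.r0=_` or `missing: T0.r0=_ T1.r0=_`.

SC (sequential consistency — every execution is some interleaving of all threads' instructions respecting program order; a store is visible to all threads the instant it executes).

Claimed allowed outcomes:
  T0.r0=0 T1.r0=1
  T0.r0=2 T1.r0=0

outcome vector order: (T0.r0,T1.r0)
[SC] allowed = {0/1, 2/0, 2/1}
SC∖claimed = {2/1}

missing: T0.r0=2 T1.r0=1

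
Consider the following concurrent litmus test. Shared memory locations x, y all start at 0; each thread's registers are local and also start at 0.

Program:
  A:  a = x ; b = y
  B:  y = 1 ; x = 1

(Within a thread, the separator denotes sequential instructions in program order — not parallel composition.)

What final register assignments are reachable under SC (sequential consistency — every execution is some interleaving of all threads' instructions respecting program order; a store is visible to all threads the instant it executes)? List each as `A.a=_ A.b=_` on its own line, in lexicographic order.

A.a=0 A.b=0
A.a=0 A.b=1
A.a=1 A.b=1

outcome vector order: (A.a,A.b)
|SC outcomes| = 3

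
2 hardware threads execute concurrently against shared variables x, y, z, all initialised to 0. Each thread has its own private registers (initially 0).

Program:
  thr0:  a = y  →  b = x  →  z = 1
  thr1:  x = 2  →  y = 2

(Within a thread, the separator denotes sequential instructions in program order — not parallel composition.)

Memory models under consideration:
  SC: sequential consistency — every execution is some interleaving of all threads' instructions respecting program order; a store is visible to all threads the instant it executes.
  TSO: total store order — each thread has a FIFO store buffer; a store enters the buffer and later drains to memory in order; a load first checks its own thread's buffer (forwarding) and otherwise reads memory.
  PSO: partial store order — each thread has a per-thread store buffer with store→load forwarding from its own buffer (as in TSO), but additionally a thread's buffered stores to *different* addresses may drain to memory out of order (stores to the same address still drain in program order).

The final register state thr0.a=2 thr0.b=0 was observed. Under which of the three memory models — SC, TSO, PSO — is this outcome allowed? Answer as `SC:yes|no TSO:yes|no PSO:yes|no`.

outcome vector order: (thr0.a,thr0.b)
SC: 3 outcomes — {(0,0) (0,2) (2,2)}
TSO: 3 outcomes — {(0,0) (0,2) (2,2)}
PSO: 4 outcomes — {(0,0) (0,2) (2,0) (2,2)}
target (2,0) ∈ {PSO}

SC:no TSO:no PSO:yes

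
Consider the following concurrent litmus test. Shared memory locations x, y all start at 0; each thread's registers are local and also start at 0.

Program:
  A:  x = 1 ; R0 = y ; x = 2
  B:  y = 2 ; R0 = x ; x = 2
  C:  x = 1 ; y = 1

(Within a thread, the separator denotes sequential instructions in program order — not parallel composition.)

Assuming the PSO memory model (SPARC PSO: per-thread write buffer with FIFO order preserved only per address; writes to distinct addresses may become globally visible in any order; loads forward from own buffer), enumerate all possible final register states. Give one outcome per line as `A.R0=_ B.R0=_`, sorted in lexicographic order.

outcome vector order: (A.R0,B.R0)
|PSO outcomes| = 9

A.R0=0 B.R0=0
A.R0=0 B.R0=1
A.R0=0 B.R0=2
A.R0=1 B.R0=0
A.R0=1 B.R0=1
A.R0=1 B.R0=2
A.R0=2 B.R0=0
A.R0=2 B.R0=1
A.R0=2 B.R0=2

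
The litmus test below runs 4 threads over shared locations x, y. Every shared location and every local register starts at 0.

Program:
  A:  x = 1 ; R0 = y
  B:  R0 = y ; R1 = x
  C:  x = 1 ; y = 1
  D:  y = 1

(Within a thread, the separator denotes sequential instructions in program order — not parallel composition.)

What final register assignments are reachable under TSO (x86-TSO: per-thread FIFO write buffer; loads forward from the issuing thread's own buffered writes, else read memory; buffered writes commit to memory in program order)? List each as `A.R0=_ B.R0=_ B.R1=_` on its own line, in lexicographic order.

outcome vector order: (A.R0,B.R0,B.R1)
|TSO outcomes| = 8

A.R0=0 B.R0=0 B.R1=0
A.R0=0 B.R0=0 B.R1=1
A.R0=0 B.R0=1 B.R1=0
A.R0=0 B.R0=1 B.R1=1
A.R0=1 B.R0=0 B.R1=0
A.R0=1 B.R0=0 B.R1=1
A.R0=1 B.R0=1 B.R1=0
A.R0=1 B.R0=1 B.R1=1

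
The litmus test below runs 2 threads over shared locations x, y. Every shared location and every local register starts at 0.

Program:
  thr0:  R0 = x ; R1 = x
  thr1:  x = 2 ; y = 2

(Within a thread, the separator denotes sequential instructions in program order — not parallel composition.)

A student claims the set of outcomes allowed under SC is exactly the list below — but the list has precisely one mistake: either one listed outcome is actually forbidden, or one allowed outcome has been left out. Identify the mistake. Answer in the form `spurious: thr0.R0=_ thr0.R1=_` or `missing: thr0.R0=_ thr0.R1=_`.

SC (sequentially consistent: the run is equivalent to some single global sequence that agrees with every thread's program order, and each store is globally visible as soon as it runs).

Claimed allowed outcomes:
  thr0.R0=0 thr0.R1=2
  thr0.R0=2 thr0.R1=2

outcome vector order: (thr0.R0,thr0.R1)
under SC → 00 02 22
SC∖claimed = {00}

missing: thr0.R0=0 thr0.R1=0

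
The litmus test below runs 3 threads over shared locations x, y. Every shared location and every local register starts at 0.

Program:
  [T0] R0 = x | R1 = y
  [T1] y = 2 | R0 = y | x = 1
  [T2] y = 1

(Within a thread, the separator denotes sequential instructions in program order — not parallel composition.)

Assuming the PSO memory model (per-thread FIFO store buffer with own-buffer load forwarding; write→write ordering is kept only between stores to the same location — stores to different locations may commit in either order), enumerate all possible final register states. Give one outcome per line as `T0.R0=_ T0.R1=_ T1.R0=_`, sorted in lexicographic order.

T0.R0=0 T0.R1=0 T1.R0=1
T0.R0=0 T0.R1=0 T1.R0=2
T0.R0=0 T0.R1=1 T1.R0=1
T0.R0=0 T0.R1=1 T1.R0=2
T0.R0=0 T0.R1=2 T1.R0=1
T0.R0=0 T0.R1=2 T1.R0=2
T0.R0=1 T0.R1=0 T1.R0=2
T0.R0=1 T0.R1=1 T1.R0=1
T0.R0=1 T0.R1=1 T1.R0=2
T0.R0=1 T0.R1=2 T1.R0=2

outcome vector order: (T0.R0,T0.R1,T1.R0)
|PSO outcomes| = 10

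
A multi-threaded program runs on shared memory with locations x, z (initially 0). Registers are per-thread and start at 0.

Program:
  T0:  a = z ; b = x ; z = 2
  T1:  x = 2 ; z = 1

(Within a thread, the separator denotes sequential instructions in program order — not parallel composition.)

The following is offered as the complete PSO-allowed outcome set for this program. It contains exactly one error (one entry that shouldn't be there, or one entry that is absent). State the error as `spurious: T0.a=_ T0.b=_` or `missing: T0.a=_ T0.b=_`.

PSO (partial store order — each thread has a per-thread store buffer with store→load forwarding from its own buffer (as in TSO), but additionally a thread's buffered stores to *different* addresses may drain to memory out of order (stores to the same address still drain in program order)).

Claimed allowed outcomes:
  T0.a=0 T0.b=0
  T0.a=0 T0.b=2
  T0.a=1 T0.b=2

outcome vector order: (T0.a,T0.b)
under PSO → 0/0; 0/2; 1/0; 1/2
PSO∖claimed = {1/0}

missing: T0.a=1 T0.b=0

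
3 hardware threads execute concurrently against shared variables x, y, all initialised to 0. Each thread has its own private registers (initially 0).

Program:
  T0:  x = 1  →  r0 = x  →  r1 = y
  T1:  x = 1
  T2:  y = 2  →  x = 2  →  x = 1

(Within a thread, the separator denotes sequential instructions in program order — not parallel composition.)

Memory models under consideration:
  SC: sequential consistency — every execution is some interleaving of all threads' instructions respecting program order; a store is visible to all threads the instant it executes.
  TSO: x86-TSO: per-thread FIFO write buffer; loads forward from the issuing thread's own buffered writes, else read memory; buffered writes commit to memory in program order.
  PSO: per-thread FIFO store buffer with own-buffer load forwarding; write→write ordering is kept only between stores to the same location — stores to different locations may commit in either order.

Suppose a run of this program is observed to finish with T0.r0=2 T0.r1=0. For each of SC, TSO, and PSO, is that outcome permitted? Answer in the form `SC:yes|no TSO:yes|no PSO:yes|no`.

outcome vector order: (T0.r0,T0.r1)
SC (3): (1,0); (1,2); (2,2)
TSO (3): (1,0); (1,2); (2,2)
PSO (4): (1,0); (1,2); (2,0); (2,2)
target (2,0) ∈ {PSO}

SC:no TSO:no PSO:yes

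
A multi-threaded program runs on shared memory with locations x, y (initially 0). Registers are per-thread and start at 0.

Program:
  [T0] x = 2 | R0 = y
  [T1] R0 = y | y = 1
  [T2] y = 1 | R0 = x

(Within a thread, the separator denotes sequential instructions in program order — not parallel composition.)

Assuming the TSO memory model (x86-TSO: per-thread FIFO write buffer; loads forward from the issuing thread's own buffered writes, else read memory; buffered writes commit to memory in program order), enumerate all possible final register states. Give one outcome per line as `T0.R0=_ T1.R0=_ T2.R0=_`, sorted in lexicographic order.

T0.R0=0 T1.R0=0 T2.R0=0
T0.R0=0 T1.R0=0 T2.R0=2
T0.R0=0 T1.R0=1 T2.R0=0
T0.R0=0 T1.R0=1 T2.R0=2
T0.R0=1 T1.R0=0 T2.R0=0
T0.R0=1 T1.R0=0 T2.R0=2
T0.R0=1 T1.R0=1 T2.R0=0
T0.R0=1 T1.R0=1 T2.R0=2

outcome vector order: (T0.R0,T1.R0,T2.R0)
|TSO outcomes| = 8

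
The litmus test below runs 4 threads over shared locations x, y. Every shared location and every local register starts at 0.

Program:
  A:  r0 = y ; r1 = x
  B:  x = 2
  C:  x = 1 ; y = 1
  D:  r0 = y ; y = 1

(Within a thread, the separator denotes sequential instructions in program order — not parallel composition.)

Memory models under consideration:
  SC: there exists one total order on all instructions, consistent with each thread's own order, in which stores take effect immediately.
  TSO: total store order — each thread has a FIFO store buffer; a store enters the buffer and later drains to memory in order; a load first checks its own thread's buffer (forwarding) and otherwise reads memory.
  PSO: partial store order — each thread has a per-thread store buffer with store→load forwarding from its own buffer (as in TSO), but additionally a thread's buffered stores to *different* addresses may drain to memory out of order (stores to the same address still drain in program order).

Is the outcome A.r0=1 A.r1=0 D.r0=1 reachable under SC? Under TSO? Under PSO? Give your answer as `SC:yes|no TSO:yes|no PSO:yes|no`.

SC:no TSO:no PSO:yes

outcome vector order: (A.r0,A.r1,D.r0)
under SC → <0 0 0>, <0 0 1>, <0 1 0>, <0 1 1>, <0 2 0>, <0 2 1>, <1 0 0>, <1 1 0>, <1 1 1>, <1 2 0>, <1 2 1>
under TSO → <0 0 0>, <0 0 1>, <0 1 0>, <0 1 1>, <0 2 0>, <0 2 1>, <1 0 0>, <1 1 0>, <1 1 1>, <1 2 0>, <1 2 1>
under PSO → <0 0 0>, <0 0 1>, <0 1 0>, <0 1 1>, <0 2 0>, <0 2 1>, <1 0 0>, <1 0 1>, <1 1 0>, <1 1 1>, <1 2 0>, <1 2 1>
target <1 0 1> ∈ {PSO}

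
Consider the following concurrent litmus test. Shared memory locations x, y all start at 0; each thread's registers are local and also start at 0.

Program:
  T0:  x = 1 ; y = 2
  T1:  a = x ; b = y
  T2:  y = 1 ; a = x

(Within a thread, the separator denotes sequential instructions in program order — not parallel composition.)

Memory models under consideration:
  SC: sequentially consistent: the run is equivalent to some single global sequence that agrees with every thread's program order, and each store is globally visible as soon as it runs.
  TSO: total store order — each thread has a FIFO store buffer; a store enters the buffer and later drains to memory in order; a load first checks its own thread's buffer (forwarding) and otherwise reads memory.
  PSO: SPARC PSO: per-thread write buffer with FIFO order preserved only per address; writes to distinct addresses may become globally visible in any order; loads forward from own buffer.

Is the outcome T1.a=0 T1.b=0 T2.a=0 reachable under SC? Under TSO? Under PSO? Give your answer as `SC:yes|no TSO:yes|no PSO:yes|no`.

SC:yes TSO:yes PSO:yes

outcome vector order: (T1.a,T1.b,T2.a)
SC: 11 outcomes — {0/0/0; 0/0/1; 0/1/0; 0/1/1; 0/2/0; 0/2/1; 1/0/1; 1/1/0; 1/1/1; 1/2/0; 1/2/1}
TSO: 12 outcomes — {0/0/0; 0/0/1; 0/1/0; 0/1/1; 0/2/0; 0/2/1; 1/0/0; 1/0/1; 1/1/0; 1/1/1; 1/2/0; 1/2/1}
PSO: 12 outcomes — {0/0/0; 0/0/1; 0/1/0; 0/1/1; 0/2/0; 0/2/1; 1/0/0; 1/0/1; 1/1/0; 1/1/1; 1/2/0; 1/2/1}
target 0/0/0 ∈ {SC,TSO,PSO}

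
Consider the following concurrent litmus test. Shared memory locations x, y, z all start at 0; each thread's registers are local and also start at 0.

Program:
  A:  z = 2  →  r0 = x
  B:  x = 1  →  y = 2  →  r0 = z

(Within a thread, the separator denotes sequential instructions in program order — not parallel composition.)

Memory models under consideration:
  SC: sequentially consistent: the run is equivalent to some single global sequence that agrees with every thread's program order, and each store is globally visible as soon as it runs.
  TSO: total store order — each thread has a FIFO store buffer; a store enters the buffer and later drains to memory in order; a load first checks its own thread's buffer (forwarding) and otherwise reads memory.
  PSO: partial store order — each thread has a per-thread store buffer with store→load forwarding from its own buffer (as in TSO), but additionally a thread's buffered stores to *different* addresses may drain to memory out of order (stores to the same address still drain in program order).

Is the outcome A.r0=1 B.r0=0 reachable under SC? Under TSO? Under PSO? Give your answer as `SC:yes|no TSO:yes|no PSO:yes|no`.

outcome vector order: (A.r0,B.r0)
SC (3): (0,2), (1,0), (1,2)
TSO (4): (0,0), (0,2), (1,0), (1,2)
PSO (4): (0,0), (0,2), (1,0), (1,2)
target (1,0) ∈ {SC,TSO,PSO}

SC:yes TSO:yes PSO:yes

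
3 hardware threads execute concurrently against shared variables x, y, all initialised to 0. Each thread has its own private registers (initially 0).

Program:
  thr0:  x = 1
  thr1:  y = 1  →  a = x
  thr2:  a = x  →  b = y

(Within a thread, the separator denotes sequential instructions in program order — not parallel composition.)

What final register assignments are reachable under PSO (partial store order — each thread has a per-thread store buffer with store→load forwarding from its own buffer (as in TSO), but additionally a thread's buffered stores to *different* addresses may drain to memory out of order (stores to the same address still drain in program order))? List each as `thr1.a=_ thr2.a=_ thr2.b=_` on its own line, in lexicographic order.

outcome vector order: (thr1.a,thr2.a,thr2.b)
|PSO outcomes| = 8

thr1.a=0 thr2.a=0 thr2.b=0
thr1.a=0 thr2.a=0 thr2.b=1
thr1.a=0 thr2.a=1 thr2.b=0
thr1.a=0 thr2.a=1 thr2.b=1
thr1.a=1 thr2.a=0 thr2.b=0
thr1.a=1 thr2.a=0 thr2.b=1
thr1.a=1 thr2.a=1 thr2.b=0
thr1.a=1 thr2.a=1 thr2.b=1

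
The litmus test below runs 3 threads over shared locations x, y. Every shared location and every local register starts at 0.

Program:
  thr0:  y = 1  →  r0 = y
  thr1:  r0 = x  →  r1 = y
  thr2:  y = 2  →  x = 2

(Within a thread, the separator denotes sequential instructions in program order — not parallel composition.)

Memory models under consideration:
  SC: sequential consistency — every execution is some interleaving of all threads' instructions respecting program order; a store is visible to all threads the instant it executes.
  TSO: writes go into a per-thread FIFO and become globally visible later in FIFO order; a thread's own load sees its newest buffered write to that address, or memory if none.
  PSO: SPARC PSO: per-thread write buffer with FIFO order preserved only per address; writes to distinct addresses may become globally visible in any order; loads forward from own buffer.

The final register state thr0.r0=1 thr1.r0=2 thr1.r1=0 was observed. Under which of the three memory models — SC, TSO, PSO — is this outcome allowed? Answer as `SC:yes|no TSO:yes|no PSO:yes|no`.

SC:no TSO:no PSO:yes

outcome vector order: (thr0.r0,thr1.r0,thr1.r1)
SC: 9 outcomes — {100; 101; 102; 121; 122; 200; 201; 202; 222}
TSO: 9 outcomes — {100; 101; 102; 121; 122; 200; 201; 202; 222}
PSO: 12 outcomes — {100; 101; 102; 120; 121; 122; 200; 201; 202; 220; 221; 222}
target 120 ∈ {PSO}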